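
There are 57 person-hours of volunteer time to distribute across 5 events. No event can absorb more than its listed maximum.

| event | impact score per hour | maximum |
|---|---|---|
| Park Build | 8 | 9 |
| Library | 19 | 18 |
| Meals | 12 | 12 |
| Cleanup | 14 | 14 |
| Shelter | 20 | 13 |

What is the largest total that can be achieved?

Rank by impact score per hour: Shelter 20 > Library 19 > Cleanup 14 > Meals 12 > Park Build 8.
Give Shelter 13 to hit its cap of 13 ; 44 left.
Library: +18 to 18 (cap) ; 26 left.
Give Cleanup 14 to hit its cap of 14 ; 12 left.
Give Meals 12 to hit its cap of 12 ; 0 left.
Total = 19×18 + 12×12 + 14×14 + 20×13 = 942.

942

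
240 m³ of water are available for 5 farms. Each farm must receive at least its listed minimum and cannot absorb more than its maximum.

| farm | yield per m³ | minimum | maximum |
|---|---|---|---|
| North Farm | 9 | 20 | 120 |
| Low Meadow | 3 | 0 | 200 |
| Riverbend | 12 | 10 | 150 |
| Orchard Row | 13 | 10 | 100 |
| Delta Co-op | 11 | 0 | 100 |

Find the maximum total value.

2920

Meeting every minimum uses 20+0+10+10+0 = 40 m³, leaving 200.
Rank by yield per m³: Orchard Row 13 > Riverbend 12 > Delta Co-op 11 > North Farm 9 > Low Meadow 3.
Give Orchard Row 90 more to hit its cap of 100 → 110 left.
Only 110 left; Riverbend takes them to reach 120.
Total = 9×20 + 12×120 + 13×100 = 2920.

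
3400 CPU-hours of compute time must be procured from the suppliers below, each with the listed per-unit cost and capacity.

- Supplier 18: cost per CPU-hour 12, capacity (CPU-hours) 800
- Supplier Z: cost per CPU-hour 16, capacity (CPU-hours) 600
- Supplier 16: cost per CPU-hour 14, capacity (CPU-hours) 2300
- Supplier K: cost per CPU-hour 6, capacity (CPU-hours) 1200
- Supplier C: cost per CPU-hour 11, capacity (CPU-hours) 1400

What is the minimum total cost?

32200

Fill from the cheapest supplier first.
Supplier K at 6: take all 1200 CPU-hours — 2200 still needed.
Supplier C at 11: take all 1400 CPU-hours — 800 still needed.
Supplier 18 at 12: take all 800 CPU-hours — 0 still needed.
Supplier 16, Supplier Z: unused.
Cost = 1200×6 + 1400×11 + 800×12 = 32200.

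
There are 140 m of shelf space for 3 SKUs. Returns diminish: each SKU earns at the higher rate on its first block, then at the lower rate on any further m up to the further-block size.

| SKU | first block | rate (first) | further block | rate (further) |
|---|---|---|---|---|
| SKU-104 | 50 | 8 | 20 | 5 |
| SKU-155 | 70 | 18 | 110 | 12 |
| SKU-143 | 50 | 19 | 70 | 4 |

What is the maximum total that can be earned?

Rank every tier by rate: SKU-143/first 19 > SKU-155/first 18 > SKU-155/second 12 > SKU-104/first 8 > SKU-104/second 5 > SKU-143/second 4.
Fill SKU-143 first block (50 at 19) — 90 left.
SKU-155 first at 18: fill all 70 — 20 left.
SKU-155/second: +20 of 110 at 12; pool empty.
Total = 19×50 + 18×70 + 12×20 = 2450.

2450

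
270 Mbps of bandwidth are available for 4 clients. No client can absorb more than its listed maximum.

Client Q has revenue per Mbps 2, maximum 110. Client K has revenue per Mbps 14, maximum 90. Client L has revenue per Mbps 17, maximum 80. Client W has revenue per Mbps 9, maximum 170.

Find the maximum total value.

Highest revenue per Mbps first: Client L 17 > Client K 14 > Client W 9 > Client Q 2.
Client L: +80 to 80 (cap) ; 190 left.
Give Client K 90 to hit its cap of 90 ; 100 left.
Only 100 left; Client W takes them to reach 100.
Total = 14×90 + 17×80 + 9×100 = 3520.

3520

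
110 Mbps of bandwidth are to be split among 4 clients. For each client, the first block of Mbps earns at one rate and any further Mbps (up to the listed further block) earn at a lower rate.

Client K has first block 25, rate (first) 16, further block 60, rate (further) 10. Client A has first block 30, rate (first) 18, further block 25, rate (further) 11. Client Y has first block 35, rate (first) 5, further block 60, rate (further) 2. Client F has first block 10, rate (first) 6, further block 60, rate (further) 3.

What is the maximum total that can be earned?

Treat each block as its own option and order by rate: Client A/tier1 18 > Client K/tier1 16 > Client A/tier2 11 > Client K/tier2 10 > Client F/tier1 6 > Client Y/tier1 5 > Client F/tier2 3 > Client Y/tier2 2.
Client A tier1 at 18: fill all 30 → 80 left.
Client K/tier1 (16): +25 → 55 left.
Client A/tier2 (11): +25 → 30 left.
30 remain; put them into Client K tier2 at 10.
Total = 18×30 + 16×25 + 11×25 + 10×30 = 1515.

1515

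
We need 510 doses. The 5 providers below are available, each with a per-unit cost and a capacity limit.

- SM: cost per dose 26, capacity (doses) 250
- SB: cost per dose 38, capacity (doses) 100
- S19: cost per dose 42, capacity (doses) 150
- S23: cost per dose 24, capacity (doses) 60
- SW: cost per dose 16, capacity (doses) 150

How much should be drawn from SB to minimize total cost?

50

Use providers in increasing cost order.
Take 150 from SW at 16 ; need 360 more.
Take 60 from S23 at 24 ; need 300 more.
SM (26): use full 250 ; 50 doses to go.
SB (38): take the remaining 50 ; done.
S19: unused.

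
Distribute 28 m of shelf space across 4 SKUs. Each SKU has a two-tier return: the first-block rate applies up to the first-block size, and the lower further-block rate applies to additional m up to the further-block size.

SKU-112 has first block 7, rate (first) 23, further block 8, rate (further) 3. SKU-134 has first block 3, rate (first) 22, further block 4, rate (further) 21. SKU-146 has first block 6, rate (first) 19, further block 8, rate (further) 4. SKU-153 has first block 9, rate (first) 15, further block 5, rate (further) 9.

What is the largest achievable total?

545

Rank every tier by rate: SKU-112/first 23 > SKU-134/first 22 > SKU-134/second 21 > SKU-146/first 19 > SKU-153/first 15 > SKU-153/second 9 > SKU-146/second 4 > SKU-112/second 3.
SKU-112 first at 23: fill all 7 ; 21 left.
SKU-134 first at 22: fill all 3 ; 18 left.
Fill SKU-134 second block (4 at 21) ; 14 left.
SKU-146/first (19): +6 ; 8 left.
8 remain; put them into SKU-153 first at 15.
Total = 23×7 + 22×3 + 21×4 + 19×6 + 15×8 = 545.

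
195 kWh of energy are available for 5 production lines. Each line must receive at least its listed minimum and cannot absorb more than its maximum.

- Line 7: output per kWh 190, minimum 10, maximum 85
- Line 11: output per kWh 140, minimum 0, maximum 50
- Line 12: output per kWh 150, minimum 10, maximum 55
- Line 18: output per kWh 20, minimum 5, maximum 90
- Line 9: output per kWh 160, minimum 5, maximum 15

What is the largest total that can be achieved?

Meeting every minimum uses 10+0+10+5+5 = 30 kWh, leaving 165.
Rank by output per kWh: Line 7 190 > Line 9 160 > Line 12 150 > Line 11 140 > Line 18 20.
Line 7 takes 75 more to reach its cap of 85 ; 90 left.
Line 9: +10 to 15 (cap) ; 80 left.
Line 12 takes 45 more to reach its cap of 55 ; 35 left.
Line 11 has room for 50 more but only 35 remain, so it gets 35.
Total = 190×85 + 140×35 + 150×55 + 20×5 + 160×15 = 31800.

31800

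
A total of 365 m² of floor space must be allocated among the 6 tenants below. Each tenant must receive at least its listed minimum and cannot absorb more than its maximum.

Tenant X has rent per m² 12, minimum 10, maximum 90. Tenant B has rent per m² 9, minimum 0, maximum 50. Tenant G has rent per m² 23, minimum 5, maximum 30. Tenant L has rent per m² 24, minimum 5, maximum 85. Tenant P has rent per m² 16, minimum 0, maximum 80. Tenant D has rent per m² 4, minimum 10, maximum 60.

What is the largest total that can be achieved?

Meeting every minimum uses 10+0+5+5+0+10 = 30 m², leaving 335.
Rank by rent per m²: Tenant L 24 > Tenant G 23 > Tenant P 16 > Tenant X 12 > Tenant B 9 > Tenant D 4.
Tenant L: +80 to 85 (cap) ; 255 left.
Give Tenant G 25 more to hit its cap of 30 ; 230 left.
Tenant P: +80 to 80 (cap) ; 150 left.
Give Tenant X 80 more to hit its cap of 90 ; 70 left.
Tenant B takes 50 more to reach its cap of 50 ; 20 left.
Only 20 left; Tenant D takes them to reach 30.
Total = 12×90 + 9×50 + 23×30 + 24×85 + 16×80 + 4×30 = 5660.

5660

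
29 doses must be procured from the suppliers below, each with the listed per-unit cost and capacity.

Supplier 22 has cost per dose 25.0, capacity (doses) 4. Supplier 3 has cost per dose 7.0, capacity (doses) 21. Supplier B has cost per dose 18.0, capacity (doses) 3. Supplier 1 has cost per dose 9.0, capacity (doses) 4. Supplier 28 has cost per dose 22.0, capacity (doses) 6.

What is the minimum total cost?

Cheapest first:
Supplier 3 at 7.0: take all 21 doses — 8 still needed.
Supplier 1 at 9.0: take all 4 doses — 4 still needed.
Supplier B (18.0): use full 3 — 1 doses to go.
Take 1 from Supplier 28 at 22.0 to finish.
Supplier 22: unused.
Cost = 21×7.0 + 4×9.0 + 3×18.0 + 1×22.0 = 259.

259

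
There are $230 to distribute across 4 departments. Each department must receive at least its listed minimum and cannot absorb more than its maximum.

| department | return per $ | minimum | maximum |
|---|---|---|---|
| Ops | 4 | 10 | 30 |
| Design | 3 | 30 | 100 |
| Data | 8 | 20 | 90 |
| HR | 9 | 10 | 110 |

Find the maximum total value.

1760

Meeting every minimum uses 10+30+20+10 = 70 $, leaving 160.
Order the departments by return per $: HR 9 > Data 8 > Ops 4 > Design 3.
HR: +100 to 110 (cap) → 60 left.
Data has room for 70 more but only 60 remain, so it gets 80.
Total = 4×10 + 3×30 + 8×80 + 9×110 = 1760.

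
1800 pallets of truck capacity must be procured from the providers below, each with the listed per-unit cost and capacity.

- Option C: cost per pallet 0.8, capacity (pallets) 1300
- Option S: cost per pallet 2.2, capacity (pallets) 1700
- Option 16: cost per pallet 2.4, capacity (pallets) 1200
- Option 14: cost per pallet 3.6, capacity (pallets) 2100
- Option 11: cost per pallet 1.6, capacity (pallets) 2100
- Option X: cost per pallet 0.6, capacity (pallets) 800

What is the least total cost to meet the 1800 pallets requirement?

Fill from the cheapest provider first.
Option X (0.6): use full 800 — 1000 pallets to go.
Option C at 0.8: take 1000 of its 1300 — requirement met.
Option 11, Option S, Option 16, Option 14: unused.
Cost = 800×0.6 + 1000×0.8 = 1280.

1280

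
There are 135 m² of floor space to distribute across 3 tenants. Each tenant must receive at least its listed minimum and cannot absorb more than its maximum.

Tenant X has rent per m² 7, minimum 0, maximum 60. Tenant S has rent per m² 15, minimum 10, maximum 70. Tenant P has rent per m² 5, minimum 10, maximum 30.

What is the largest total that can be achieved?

Meeting every minimum uses 0+10+10 = 20 m², leaving 115.
Rank by rent per m²: Tenant S 15 > Tenant X 7 > Tenant P 5.
Tenant S: +60 to 70 (cap) — 55 left.
Only 55 left; Tenant X takes them to reach 55.
Total = 7×55 + 15×70 + 5×10 = 1485.

1485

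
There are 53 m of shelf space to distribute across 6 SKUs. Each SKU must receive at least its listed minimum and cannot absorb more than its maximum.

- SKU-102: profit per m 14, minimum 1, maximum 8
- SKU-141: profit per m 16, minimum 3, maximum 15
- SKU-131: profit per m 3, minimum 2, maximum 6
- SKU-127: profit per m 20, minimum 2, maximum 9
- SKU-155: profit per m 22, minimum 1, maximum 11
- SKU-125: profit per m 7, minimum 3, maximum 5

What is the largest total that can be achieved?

824

Meeting every minimum uses 1+3+2+2+1+3 = 12 m, leaving 41.
Rank by profit per m: SKU-155 22 > SKU-127 20 > SKU-141 16 > SKU-102 14 > SKU-125 7 > SKU-131 3.
SKU-155: +10 to 11 (cap) → 31 left.
Give SKU-127 7 more to hit its cap of 9 → 24 left.
SKU-141 takes 12 more to reach its cap of 15 → 12 left.
Give SKU-102 7 more to hit its cap of 8 → 5 left.
SKU-125: +2 to 5 (cap) → 3 left.
SKU-131 has room for 4 more but only 3 remain, so it gets 5.
Total = 14×8 + 16×15 + 3×5 + 20×9 + 22×11 + 7×5 = 824.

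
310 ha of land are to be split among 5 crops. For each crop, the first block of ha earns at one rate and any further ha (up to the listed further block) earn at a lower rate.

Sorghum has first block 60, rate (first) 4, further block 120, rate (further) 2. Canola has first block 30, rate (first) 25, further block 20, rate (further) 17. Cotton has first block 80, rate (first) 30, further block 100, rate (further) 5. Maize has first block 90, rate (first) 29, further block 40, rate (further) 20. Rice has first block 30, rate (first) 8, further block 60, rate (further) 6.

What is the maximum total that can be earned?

Rank every tier by rate: Cotton/tier1 30 > Maize/tier1 29 > Canola/tier1 25 > Maize/tier2 20 > Canola/tier2 17 > Rice/tier1 8 > Rice/tier2 6 > Cotton/tier2 5 > Sorghum/tier1 4 > Sorghum/tier2 2.
Cotton/tier1 (30): +80 — 230 left.
Fill Maize tier1 block (90 at 29) — 140 left.
Canola tier1 at 25: fill all 30 — 110 left.
Maize tier2 at 20: fill all 40 — 70 left.
Canola tier2 at 17: fill all 20 — 50 left.
Rice/tier1 (8): +30 — 20 left.
Rice tier2 at 6: only 20 left, fill 20.
Total = 30×80 + 29×90 + 25×30 + 20×40 + 17×20 + 8×30 + 6×20 = 7260.

7260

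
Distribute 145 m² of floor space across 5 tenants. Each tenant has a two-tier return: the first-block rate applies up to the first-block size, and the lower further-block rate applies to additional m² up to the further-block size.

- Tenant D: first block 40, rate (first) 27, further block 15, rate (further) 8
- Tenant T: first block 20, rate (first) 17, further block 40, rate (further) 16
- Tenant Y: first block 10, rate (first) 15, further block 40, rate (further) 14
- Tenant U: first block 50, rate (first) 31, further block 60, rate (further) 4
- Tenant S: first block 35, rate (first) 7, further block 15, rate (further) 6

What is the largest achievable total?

Treat each block as its own option and order by rate: Tenant U/first 31 > Tenant D/first 27 > Tenant T/first 17 > Tenant T/second 16 > Tenant Y/first 15 > Tenant Y/second 14 > Tenant D/second 8 > Tenant S/first 7 > Tenant S/second 6 > Tenant U/second 4.
Tenant U/first (31): +50 ; 95 left.
Tenant D/first (27): +40 ; 55 left.
Tenant T/first (17): +20 ; 35 left.
Tenant T/second: +35 of 40 at 16; pool empty.
Total = 31×50 + 27×40 + 17×20 + 16×35 = 3530.

3530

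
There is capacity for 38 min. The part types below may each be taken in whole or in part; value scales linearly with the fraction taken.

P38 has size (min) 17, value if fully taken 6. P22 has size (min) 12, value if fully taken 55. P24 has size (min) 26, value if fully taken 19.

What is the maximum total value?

Rank by value-to-size ratio: P22 55/12≈4.58, P24 19/26≈0.731, P38 6/17≈0.353.
Take all of P22 (12 min, value 55) — 26 min left.
All 26 min of P24 fit (value 19) — 0 remain.
Total value = 74.

74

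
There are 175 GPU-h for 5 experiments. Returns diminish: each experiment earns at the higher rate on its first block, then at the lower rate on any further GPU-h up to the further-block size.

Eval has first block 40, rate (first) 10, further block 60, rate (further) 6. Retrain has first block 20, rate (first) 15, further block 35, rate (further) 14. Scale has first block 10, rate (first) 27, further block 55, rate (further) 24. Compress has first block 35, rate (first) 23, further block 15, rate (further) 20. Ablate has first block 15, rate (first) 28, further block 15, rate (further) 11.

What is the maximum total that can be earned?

3765

Rank every tier by rate: Ablate/tier1 28 > Scale/tier1 27 > Scale/tier2 24 > Compress/tier1 23 > Compress/tier2 20 > Retrain/tier1 15 > Retrain/tier2 14 > Ablate/tier2 11 > Eval/tier1 10 > Eval/tier2 6.
Fill Ablate tier1 block (15 at 28) — 160 left.
Scale/tier1 (27): +10 — 150 left.
Scale/tier2 (24): +55 — 95 left.
Compress/tier1 (23): +35 — 60 left.
Compress/tier2 (20): +15 — 45 left.
Fill Retrain tier1 block (20 at 15) — 25 left.
Retrain tier2 at 14: only 25 left, fill 25.
Total = 28×15 + 27×10 + 24×55 + 23×35 + 20×15 + 15×20 + 14×25 = 3765.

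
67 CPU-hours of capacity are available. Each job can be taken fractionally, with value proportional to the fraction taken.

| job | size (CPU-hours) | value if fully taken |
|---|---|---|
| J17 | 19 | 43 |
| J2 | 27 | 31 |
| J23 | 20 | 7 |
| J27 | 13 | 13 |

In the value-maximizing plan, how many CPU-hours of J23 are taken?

8

Sort by value density: J17 43/19≈2.26, J2 31/27≈1.15, J27 13/13≈1, J23 7/20≈0.35.
J17: take in full, 19 CPU-hours for value 43 → 48 left.
J2: take in full, 27 CPU-hours for value 31 → 21 left.
J27: take in full, 13 CPU-hours for value 13 → 8 left.
Fill the last 8 CPU-hours with part of J23: 8/20 of it earns 2.8.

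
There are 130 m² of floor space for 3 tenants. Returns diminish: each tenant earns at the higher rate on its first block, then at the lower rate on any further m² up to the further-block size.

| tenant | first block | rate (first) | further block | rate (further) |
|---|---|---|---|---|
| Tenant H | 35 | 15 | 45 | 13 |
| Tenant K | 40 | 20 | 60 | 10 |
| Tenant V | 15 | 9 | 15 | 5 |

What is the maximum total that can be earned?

Treat each block as its own option and order by rate: Tenant K/T1 20 > Tenant H/T1 15 > Tenant H/T2 13 > Tenant K/T2 10 > Tenant V/T1 9 > Tenant V/T2 5.
Tenant K T1 at 20: fill all 40 — 90 left.
Tenant H/T1 (15): +35 — 55 left.
Tenant H T2 at 13: fill all 45 — 10 left.
10 remain; put them into Tenant K T2 at 10.
Total = 20×40 + 15×35 + 13×45 + 10×10 = 2010.

2010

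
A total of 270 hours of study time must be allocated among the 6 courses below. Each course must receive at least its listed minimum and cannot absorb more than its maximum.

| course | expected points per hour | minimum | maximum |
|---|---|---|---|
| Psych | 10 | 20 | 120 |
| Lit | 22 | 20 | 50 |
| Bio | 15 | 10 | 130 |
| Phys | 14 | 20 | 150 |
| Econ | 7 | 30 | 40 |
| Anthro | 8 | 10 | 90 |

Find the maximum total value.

3960

Meeting every minimum uses 20+20+10+20+30+10 = 110 hours, leaving 160.
Rank by expected points per hour: Lit 22 > Bio 15 > Phys 14 > Psych 10 > Anthro 8 > Econ 7.
Give Lit 30 more to hit its cap of 50 — 130 left.
Give Bio 120 more to hit its cap of 130 — 10 left.
Only 10 left; Phys takes them to reach 30.
Total = 10×20 + 22×50 + 15×130 + 14×30 + 7×30 + 8×10 = 3960.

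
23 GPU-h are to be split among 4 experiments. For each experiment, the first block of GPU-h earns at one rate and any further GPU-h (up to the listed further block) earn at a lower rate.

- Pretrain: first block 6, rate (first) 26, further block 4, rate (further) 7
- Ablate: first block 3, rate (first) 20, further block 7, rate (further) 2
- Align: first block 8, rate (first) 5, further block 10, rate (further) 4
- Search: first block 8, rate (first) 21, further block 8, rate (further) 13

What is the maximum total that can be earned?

Rank every tier by rate: Pretrain/tier1 26 > Search/tier1 21 > Ablate/tier1 20 > Search/tier2 13 > Pretrain/tier2 7 > Align/tier1 5 > Align/tier2 4 > Ablate/tier2 2.
Pretrain tier1 at 26: fill all 6 ; 17 left.
Search tier1 at 21: fill all 8 ; 9 left.
Fill Ablate tier1 block (3 at 20) ; 6 left.
Search/tier2: +6 of 8 at 13; pool empty.
Total = 26×6 + 21×8 + 20×3 + 13×6 = 462.

462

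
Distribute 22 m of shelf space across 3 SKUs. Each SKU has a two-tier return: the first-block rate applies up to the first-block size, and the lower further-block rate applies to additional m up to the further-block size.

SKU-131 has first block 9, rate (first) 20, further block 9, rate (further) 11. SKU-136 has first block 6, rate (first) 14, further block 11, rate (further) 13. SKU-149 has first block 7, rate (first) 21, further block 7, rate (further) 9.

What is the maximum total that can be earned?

411

Rank every tier by rate: SKU-149/first 21 > SKU-131/first 20 > SKU-136/first 14 > SKU-136/second 13 > SKU-131/second 11 > SKU-149/second 9.
SKU-149/first (21): +7 — 15 left.
Fill SKU-131 first block (9 at 20) — 6 left.
SKU-136 first at 14: fill all 6 — 0 left.
Total = 21×7 + 20×9 + 14×6 = 411.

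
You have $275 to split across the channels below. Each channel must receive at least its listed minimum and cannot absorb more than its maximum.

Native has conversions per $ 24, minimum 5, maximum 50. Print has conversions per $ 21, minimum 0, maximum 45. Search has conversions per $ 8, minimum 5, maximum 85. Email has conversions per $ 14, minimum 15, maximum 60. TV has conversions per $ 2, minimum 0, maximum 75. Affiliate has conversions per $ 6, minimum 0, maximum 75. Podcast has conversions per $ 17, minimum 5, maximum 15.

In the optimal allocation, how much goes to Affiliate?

Meeting every minimum uses 5+0+5+15+0+0+5 = 30 $, leaving 245.
Rank by conversions per $: Native 24 > Print 21 > Podcast 17 > Email 14 > Search 8 > Affiliate 6 > TV 2.
Native: +45 to 50 (cap) — 200 left.
Print: +45 to 45 (cap) — 155 left.
Give Podcast 10 more to hit its cap of 15 — 145 left.
Give Email 45 more to hit its cap of 60 — 100 left.
Search: +80 to 85 (cap) — 20 left.
Affiliate has room for 75 more but only 20 remain, so it gets 20.

20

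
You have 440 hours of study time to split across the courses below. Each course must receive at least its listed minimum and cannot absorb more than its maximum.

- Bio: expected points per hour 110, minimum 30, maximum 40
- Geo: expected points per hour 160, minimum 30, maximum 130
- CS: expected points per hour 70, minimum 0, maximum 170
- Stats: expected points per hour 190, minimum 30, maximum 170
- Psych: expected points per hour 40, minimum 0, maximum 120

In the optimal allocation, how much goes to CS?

100

Meeting every minimum uses 30+30+0+30+0 = 90 hours, leaving 350.
Highest expected points per hour first: Stats 190 > Geo 160 > Bio 110 > CS 70 > Psych 40.
Stats takes 140 more to reach its cap of 170 ; 210 left.
Geo takes 100 more to reach its cap of 130 ; 110 left.
Give Bio 10 more to hit its cap of 40 ; 100 left.
CS has room for 170 more but only 100 remain, so it gets 100.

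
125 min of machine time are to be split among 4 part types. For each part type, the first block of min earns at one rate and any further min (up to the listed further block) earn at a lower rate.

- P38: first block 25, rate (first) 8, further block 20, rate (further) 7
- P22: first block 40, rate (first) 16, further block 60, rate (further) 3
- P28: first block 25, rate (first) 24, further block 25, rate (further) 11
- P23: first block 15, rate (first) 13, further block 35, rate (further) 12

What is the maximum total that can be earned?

1965

Rank every tier by rate: P28/T1 24 > P22/T1 16 > P23/T1 13 > P23/T2 12 > P28/T2 11 > P38/T1 8 > P38/T2 7 > P22/T2 3.
P28 T1 at 24: fill all 25 ; 100 left.
Fill P22 T1 block (40 at 16) ; 60 left.
P23/T1 (13): +15 ; 45 left.
P23 T2 at 12: fill all 35 ; 10 left.
P28 T2 at 11: only 10 left, fill 10.
Total = 24×25 + 16×40 + 13×15 + 12×35 + 11×10 = 1965.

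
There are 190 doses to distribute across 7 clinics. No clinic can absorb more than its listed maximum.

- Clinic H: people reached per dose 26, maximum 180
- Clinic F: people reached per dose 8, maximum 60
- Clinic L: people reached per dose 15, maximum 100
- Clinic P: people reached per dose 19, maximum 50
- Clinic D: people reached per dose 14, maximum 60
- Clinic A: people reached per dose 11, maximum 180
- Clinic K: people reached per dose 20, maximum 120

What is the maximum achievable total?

Order the clinics by people reached per dose: Clinic H 26 > Clinic K 20 > Clinic P 19 > Clinic L 15 > Clinic D 14 > Clinic A 11 > Clinic F 8.
Clinic H takes 180 to reach its cap of 180 → 10 left.
Clinic K: +10 (room for 120) → 10. Pool exhausted.
Total = 26×180 + 20×10 = 4880.

4880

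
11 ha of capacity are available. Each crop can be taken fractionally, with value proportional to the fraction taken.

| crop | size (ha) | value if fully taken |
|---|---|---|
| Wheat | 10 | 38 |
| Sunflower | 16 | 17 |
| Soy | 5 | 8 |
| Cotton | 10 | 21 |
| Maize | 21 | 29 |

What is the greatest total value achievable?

Rank by value-to-size ratio: Wheat 38/10≈3.8, Cotton 21/10≈2.1, Soy 8/5≈1.6, Maize 29/21≈1.38, Sunflower 17/16≈1.06.
All 10 ha of Wheat fit (value 38) — 1 remain.
1 ha left: a 1/10 share of Cotton gives 21×1/10 = 2.1.
Total value = 40.1.

40.1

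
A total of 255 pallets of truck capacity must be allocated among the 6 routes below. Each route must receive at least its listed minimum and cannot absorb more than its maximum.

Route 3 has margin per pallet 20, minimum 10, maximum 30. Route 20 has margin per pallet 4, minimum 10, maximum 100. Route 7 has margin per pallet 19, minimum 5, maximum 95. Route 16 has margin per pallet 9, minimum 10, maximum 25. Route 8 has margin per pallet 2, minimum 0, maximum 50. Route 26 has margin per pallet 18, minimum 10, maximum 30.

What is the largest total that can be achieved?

Meeting every minimum uses 10+10+5+10+0+10 = 45 pallets, leaving 210.
Highest margin per pallet first: Route 3 20 > Route 7 19 > Route 26 18 > Route 16 9 > Route 20 4 > Route 8 2.
Give Route 3 20 more to hit its cap of 30 — 190 left.
Route 7: +90 to 95 (cap) — 100 left.
Route 26 takes 20 more to reach its cap of 30 — 80 left.
Give Route 16 15 more to hit its cap of 25 — 65 left.
Route 20 has room for 90 more but only 65 remain, so it gets 75.
Total = 20×30 + 4×75 + 19×95 + 9×25 + 18×30 = 3470.

3470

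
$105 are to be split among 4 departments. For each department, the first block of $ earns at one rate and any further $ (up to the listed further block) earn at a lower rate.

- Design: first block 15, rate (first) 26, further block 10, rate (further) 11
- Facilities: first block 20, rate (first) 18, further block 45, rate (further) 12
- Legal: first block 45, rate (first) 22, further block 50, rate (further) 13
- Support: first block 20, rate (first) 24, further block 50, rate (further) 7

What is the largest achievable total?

2285

Rank every tier by rate: Design/T1 26 > Support/T1 24 > Legal/T1 22 > Facilities/T1 18 > Legal/T2 13 > Facilities/T2 12 > Design/T2 11 > Support/T2 7.
Fill Design T1 block (15 at 26) → 90 left.
Fill Support T1 block (20 at 24) → 70 left.
Fill Legal T1 block (45 at 22) → 25 left.
Fill Facilities T1 block (20 at 18) → 5 left.
Legal/T2: +5 of 50 at 13; pool empty.
Total = 26×15 + 24×20 + 22×45 + 18×20 + 13×5 = 2285.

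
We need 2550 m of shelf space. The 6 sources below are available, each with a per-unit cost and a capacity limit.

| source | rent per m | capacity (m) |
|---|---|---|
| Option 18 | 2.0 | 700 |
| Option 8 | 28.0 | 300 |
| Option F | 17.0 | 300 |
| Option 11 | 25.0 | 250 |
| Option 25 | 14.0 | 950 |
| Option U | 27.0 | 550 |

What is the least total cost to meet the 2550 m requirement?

35500

Use sources in increasing cost order.
Option 18 at 2.0: take all 700 m → 1850 still needed.
Take 950 from Option 25 at 14.0 → need 900 more.
Option F (17.0): use full 300 → 600 m to go.
Option 11 (25.0): use full 250 → 350 m to go.
Option U at 27.0: take 350 of its 550 → requirement met.
Option 8: unused.
Cost = 700×2.0 + 950×14.0 + 300×17.0 + 250×25.0 + 350×27.0 = 35500.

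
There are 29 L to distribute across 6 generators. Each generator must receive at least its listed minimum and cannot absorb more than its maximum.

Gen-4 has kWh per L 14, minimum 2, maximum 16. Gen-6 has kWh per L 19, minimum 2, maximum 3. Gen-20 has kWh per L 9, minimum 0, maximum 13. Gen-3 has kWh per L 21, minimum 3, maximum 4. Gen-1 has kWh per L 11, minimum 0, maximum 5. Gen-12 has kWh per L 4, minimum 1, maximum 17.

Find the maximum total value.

424

Meeting every minimum uses 2+2+0+3+0+1 = 8 L, leaving 21.
Highest kWh per L first: Gen-3 21 > Gen-6 19 > Gen-4 14 > Gen-1 11 > Gen-20 9 > Gen-12 4.
Gen-3: +1 to 4 (cap) — 20 left.
Give Gen-6 1 more to hit its cap of 3 — 19 left.
Give Gen-4 14 more to hit its cap of 16 — 5 left.
Give Gen-1 5 more to hit its cap of 5 — 0 left.
Total = 14×16 + 19×3 + 21×4 + 11×5 + 4×1 = 424.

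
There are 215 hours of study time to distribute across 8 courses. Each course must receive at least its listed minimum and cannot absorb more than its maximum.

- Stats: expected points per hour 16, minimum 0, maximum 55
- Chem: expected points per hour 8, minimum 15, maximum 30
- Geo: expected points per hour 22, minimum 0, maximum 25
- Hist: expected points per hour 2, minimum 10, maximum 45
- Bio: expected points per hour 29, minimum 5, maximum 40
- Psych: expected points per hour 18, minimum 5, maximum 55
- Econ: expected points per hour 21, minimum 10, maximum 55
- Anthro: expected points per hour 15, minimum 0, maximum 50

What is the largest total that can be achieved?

Meeting every minimum uses 0+15+0+10+5+5+10+0 = 45 hours, leaving 170.
Order the courses by expected points per hour: Bio 29 > Geo 22 > Econ 21 > Psych 18 > Stats 16 > Anthro 15 > Chem 8 > Hist 2.
Bio: +35 to 40 (cap) ; 135 left.
Give Geo 25 more to hit its cap of 25 ; 110 left.
Econ takes 45 more to reach its cap of 55 ; 65 left.
Psych: +50 to 55 (cap) ; 15 left.
Only 15 left; Stats takes them to reach 15.
Total = 16×15 + 8×15 + 22×25 + 2×10 + 29×40 + 18×55 + 21×55 = 4235.

4235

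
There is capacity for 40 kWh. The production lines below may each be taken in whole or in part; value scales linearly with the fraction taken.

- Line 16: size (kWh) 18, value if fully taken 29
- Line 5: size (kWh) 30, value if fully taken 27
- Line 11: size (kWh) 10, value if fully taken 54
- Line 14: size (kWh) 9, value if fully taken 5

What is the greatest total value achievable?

Sort by value density: Line 11 54/10≈5.4, Line 16 29/18≈1.61, Line 5 27/30≈0.9, Line 14 5/9≈0.556.
All 10 kWh of Line 11 fit (value 54) — 30 remain.
All 18 kWh of Line 16 fit (value 29) — 12 remain.
Fill the last 12 kWh with part of Line 5: 12/30 of it earns 10.8.
Total value = 93.8.

93.8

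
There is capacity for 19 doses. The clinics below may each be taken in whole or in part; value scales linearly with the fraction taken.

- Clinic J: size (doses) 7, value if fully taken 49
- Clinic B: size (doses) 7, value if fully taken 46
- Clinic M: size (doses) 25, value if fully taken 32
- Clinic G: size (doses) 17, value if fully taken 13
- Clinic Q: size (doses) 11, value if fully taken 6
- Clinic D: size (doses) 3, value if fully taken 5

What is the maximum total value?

102.56

Rank by value-to-size ratio: Clinic J 49/7≈7, Clinic B 46/7≈6.57, Clinic D 5/3≈1.67, Clinic M 32/25≈1.28, Clinic G 13/17≈0.765, Clinic Q 6/11≈0.545.
Take all of Clinic J (7 doses, value 49) — 12 doses left.
Take all of Clinic B (7 doses, value 46) — 5 doses left.
Take all of Clinic D (3 doses, value 5) — 2 doses left.
Fill the last 2 doses with part of Clinic M: 2/25 of it earns 2.56.
Total value = 102.56.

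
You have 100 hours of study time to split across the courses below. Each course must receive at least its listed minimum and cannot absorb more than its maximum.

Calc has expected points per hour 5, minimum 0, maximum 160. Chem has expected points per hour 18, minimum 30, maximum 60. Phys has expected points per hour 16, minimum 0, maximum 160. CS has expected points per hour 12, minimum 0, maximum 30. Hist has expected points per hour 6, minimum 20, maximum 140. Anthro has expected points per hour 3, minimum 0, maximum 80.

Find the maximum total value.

Meeting every minimum uses 0+30+0+0+20+0 = 50 hours, leaving 50.
Highest expected points per hour first: Chem 18 > Phys 16 > CS 12 > Hist 6 > Calc 5 > Anthro 3.
Give Chem 30 more to hit its cap of 60 ; 20 left.
Phys has room for 160 more but only 20 remain, so it gets 20.
Total = 18×60 + 16×20 + 6×20 = 1520.

1520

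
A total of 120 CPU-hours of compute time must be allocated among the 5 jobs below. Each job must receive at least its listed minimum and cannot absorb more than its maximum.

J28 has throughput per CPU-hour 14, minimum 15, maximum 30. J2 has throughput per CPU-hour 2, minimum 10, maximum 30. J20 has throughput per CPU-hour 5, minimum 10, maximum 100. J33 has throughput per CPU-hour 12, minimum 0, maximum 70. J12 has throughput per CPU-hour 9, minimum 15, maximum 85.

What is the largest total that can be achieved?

Meeting every minimum uses 15+10+10+0+15 = 50 CPU-hours, leaving 70.
Order the jobs by throughput per CPU-hour: J28 14 > J33 12 > J12 9 > J20 5 > J2 2.
J28: +15 to 30 (cap) → 55 left.
J33: +55 (room for 70) → 55. Pool exhausted.
Total = 14×30 + 2×10 + 5×10 + 12×55 + 9×15 = 1285.

1285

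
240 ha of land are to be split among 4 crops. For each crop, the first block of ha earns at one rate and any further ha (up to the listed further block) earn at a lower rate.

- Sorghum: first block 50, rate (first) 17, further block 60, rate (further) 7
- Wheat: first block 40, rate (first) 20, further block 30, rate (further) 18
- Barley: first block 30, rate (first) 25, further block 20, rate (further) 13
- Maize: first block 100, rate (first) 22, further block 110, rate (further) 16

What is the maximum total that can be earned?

4970

Order all 8 blocks by rate: Barley/tier1 25 > Maize/tier1 22 > Wheat/tier1 20 > Wheat/tier2 18 > Sorghum/tier1 17 > Maize/tier2 16 > Barley/tier2 13 > Sorghum/tier2 7.
Barley/tier1 (25): +30 — 210 left.
Fill Maize tier1 block (100 at 22) — 110 left.
Wheat tier1 at 20: fill all 40 — 70 left.
Wheat tier2 at 18: fill all 30 — 40 left.
Sorghum tier1 at 17: only 40 left, fill 40.
Total = 25×30 + 22×100 + 20×40 + 18×30 + 17×40 = 4970.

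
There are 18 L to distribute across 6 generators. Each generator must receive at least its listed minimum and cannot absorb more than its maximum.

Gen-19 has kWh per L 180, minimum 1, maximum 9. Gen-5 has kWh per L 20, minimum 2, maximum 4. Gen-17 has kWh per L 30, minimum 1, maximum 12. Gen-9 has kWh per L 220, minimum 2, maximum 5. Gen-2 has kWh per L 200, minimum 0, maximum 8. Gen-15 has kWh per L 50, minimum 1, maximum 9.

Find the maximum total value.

Meeting every minimum uses 1+2+1+2+0+1 = 7 L, leaving 11.
Highest kWh per L first: Gen-9 220 > Gen-2 200 > Gen-19 180 > Gen-15 50 > Gen-17 30 > Gen-5 20.
Give Gen-9 3 more to hit its cap of 5 ; 8 left.
Gen-2 takes 8 more to reach its cap of 8 ; 0 left.
Total = 180×1 + 20×2 + 30×1 + 220×5 + 200×8 + 50×1 = 3000.

3000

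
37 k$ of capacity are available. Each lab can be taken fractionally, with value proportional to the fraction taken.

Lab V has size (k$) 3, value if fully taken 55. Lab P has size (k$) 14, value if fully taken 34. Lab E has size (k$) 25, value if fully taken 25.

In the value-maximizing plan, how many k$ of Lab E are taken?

Rank by value-to-size ratio: Lab V 55/3≈18.3, Lab P 34/14≈2.43, Lab E 25/25≈1.
Lab V: take in full, 3 k$ for value 55 → 34 left.
Take all of Lab P (14 k$, value 34) → 20 k$ left.
Only 20 k$ remain; take 20/25 of Lab E for value 25×20/25 = 20.

20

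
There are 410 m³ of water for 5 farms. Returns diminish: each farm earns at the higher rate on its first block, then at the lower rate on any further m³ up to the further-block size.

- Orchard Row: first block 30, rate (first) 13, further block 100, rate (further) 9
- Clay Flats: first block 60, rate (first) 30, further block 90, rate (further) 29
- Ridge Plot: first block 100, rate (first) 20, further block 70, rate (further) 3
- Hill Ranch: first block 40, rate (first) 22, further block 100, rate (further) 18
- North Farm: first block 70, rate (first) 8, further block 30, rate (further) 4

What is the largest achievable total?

9350

Treat each block as its own option and order by rate: Clay Flats/T1 30 > Clay Flats/T2 29 > Hill Ranch/T1 22 > Ridge Plot/T1 20 > Hill Ranch/T2 18 > Orchard Row/T1 13 > Orchard Row/T2 9 > North Farm/T1 8 > North Farm/T2 4 > Ridge Plot/T2 3.
Clay Flats T1 at 30: fill all 60 — 350 left.
Clay Flats/T2 (29): +90 — 260 left.
Fill Hill Ranch T1 block (40 at 22) — 220 left.
Ridge Plot T1 at 20: fill all 100 — 120 left.
Fill Hill Ranch T2 block (100 at 18) — 20 left.
20 remain; put them into Orchard Row T1 at 13.
Total = 30×60 + 29×90 + 22×40 + 20×100 + 18×100 + 13×20 = 9350.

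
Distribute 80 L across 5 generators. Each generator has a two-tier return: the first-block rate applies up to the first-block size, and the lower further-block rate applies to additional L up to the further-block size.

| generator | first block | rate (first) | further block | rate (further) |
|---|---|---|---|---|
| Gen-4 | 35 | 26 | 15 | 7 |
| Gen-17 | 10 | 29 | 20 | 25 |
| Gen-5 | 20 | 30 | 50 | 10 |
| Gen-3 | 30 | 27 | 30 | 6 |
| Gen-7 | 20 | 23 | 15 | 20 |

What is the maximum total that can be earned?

2220

Rank every tier by rate: Gen-5/tier1 30 > Gen-17/tier1 29 > Gen-3/tier1 27 > Gen-4/tier1 26 > Gen-17/tier2 25 > Gen-7/tier1 23 > Gen-7/tier2 20 > Gen-5/tier2 10 > Gen-4/tier2 7 > Gen-3/tier2 6.
Fill Gen-5 tier1 block (20 at 30) → 60 left.
Fill Gen-17 tier1 block (10 at 29) → 50 left.
Gen-3 tier1 at 27: fill all 30 → 20 left.
Gen-4 tier1 at 26: only 20 left, fill 20.
Total = 30×20 + 29×10 + 27×30 + 26×20 = 2220.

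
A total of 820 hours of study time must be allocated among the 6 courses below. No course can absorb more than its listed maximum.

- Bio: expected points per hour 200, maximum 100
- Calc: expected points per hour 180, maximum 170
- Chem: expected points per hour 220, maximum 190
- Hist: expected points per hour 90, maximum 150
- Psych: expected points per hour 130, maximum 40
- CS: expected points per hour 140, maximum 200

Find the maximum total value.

136400

Rank by expected points per hour: Chem 220 > Bio 200 > Calc 180 > CS 140 > Psych 130 > Hist 90.
Give Chem 190 to hit its cap of 190 — 630 left.
Give Bio 100 to hit its cap of 100 — 530 left.
Calc takes 170 to reach its cap of 170 — 360 left.
CS: +200 to 200 (cap) — 160 left.
Psych: +40 to 40 (cap) — 120 left.
Hist: +120 (room for 150) → 120. Pool exhausted.
Total = 200×100 + 180×170 + 220×190 + 90×120 + 130×40 + 140×200 = 136400.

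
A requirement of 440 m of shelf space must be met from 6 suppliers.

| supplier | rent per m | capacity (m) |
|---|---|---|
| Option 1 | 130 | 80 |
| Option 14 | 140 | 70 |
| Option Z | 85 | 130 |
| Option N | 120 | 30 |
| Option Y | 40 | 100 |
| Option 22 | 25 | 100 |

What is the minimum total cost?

31550

Fill from the cheapest supplier first.
Option 22 at 25: take all 100 m — 340 still needed.
Option Y (40): use full 100 — 240 m to go.
Take 130 from Option Z at 85 — need 110 more.
Option N (120): use full 30 — 80 m to go.
Option 1 (130): use full 80 — 0 m to go.
Option 14: unused.
Cost = 100×25 + 100×40 + 130×85 + 30×120 + 80×130 = 31550.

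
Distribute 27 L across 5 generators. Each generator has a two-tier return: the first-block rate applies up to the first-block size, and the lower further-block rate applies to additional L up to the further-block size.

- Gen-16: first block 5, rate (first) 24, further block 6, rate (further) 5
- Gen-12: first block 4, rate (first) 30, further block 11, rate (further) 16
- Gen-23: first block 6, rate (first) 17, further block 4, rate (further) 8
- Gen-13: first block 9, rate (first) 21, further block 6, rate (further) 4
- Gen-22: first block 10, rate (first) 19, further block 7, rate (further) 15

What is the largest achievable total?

Rank every tier by rate: Gen-12/tier1 30 > Gen-16/tier1 24 > Gen-13/tier1 21 > Gen-22/tier1 19 > Gen-23/tier1 17 > Gen-12/tier2 16 > Gen-22/tier2 15 > Gen-23/tier2 8 > Gen-16/tier2 5 > Gen-13/tier2 4.
Fill Gen-12 tier1 block (4 at 30) → 23 left.
Gen-16 tier1 at 24: fill all 5 → 18 left.
Gen-13 tier1 at 21: fill all 9 → 9 left.
Gen-22 tier1 at 19: only 9 left, fill 9.
Total = 30×4 + 24×5 + 21×9 + 19×9 = 600.

600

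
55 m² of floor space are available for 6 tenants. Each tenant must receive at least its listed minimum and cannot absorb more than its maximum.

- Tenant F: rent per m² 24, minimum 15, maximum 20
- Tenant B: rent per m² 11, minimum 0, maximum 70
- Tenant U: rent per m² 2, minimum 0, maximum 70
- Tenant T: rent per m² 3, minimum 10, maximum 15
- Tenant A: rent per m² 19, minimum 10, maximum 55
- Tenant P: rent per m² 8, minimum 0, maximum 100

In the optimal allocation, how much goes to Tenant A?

Meeting every minimum uses 15+0+0+10+10+0 = 35 m², leaving 20.
Rank by rent per m²: Tenant F 24 > Tenant A 19 > Tenant B 11 > Tenant P 8 > Tenant T 3 > Tenant U 2.
Give Tenant F 5 more to hit its cap of 20 → 15 left.
Only 15 left; Tenant A takes them to reach 25.

25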